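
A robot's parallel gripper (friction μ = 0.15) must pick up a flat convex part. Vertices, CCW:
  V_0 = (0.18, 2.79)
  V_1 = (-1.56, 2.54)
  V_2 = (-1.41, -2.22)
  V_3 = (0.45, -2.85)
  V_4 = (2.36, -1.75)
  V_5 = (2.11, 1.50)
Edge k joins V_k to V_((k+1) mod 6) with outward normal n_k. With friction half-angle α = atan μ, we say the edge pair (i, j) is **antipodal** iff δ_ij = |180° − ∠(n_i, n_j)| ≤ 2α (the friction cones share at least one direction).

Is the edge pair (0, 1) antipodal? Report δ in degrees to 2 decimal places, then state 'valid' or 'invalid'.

δ = 96.37°, invalid

α = atan 0.15 = 8.53°;  2α = 17.06°
edge 0: e_0 = (-1.74, -0.25);  n_0 = (-0.1422, +0.9898)
edge 1: e_1 = (+0.15, -4.76);  n_1 = (-0.9995, -0.0315)
∠(n_0, n_1) = 83.63°
δ = |180° − 83.63°| = 96.37°
96.37° > 2α = 17.06°  →  invalid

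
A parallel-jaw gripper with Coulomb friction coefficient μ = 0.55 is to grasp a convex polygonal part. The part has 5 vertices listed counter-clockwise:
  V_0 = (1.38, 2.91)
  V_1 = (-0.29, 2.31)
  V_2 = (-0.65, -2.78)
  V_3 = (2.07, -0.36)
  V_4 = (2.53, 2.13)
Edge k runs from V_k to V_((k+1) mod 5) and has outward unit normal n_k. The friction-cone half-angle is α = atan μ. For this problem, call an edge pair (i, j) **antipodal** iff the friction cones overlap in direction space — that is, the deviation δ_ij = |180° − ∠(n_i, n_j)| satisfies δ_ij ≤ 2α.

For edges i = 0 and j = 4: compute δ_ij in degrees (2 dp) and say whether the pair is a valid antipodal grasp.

δ = 126.09°, invalid

α = atan 0.55 = 28.81°;  2α = 57.62°
edge 0: e_0 = (-1.67, -0.60);  n_0 = (-0.3381, +0.9411)
edge 4: e_4 = (-1.15, +0.78);  n_4 = (+0.5613, +0.8276)
∠(n_0, n_4) = 53.91°
δ = |180° − 53.91°| = 126.09°
126.09° > 2α = 57.62°  →  invalid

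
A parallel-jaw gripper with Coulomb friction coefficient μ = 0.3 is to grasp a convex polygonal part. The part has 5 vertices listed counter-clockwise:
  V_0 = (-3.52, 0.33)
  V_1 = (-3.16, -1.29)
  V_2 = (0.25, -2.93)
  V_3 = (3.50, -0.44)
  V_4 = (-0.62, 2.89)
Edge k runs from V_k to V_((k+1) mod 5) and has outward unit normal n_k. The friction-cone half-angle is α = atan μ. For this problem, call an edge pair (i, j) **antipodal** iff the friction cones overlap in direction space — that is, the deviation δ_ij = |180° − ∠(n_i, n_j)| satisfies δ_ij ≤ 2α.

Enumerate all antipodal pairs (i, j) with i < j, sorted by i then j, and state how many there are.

count = 2; pairs: (1,3), (2,4)

α = atan 0.3 = 16.70°;  2α = 33.40°
n_0 = (-0.9762, -0.2169)
n_1 = (-0.4334, -0.9012)
n_2 = (+0.6082, -0.7938)
n_3 = (+0.6286, +0.7777)
n_4 = (-0.6618, +0.7497)
  (0,1): δ = 128.21°  ·
  (0,2): δ = 65.07°  ·
  (0,3): δ = 38.52°  ·
  (0,4): δ = 118.91°  ·
  (1,2): δ = 116.86°  ·
  (1,3): δ = 13.26°  ✓
  (1,4): δ = 67.12°  ·
  (2,3): δ = 76.40°  ·
  (2,4): δ = 3.98°  ✓
  (3,4): δ = 99.62°  ·
antipodal pairs: 2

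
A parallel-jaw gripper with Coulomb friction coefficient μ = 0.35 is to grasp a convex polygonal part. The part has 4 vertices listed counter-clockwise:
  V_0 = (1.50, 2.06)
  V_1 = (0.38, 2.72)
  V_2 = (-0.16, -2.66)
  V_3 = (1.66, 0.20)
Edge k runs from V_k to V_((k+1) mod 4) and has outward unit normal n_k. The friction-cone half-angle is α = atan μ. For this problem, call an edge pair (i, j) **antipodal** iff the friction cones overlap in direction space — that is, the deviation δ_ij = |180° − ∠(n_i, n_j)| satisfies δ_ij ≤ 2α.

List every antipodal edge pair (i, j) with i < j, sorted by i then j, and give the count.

count = 2; pairs: (1,2), (1,3)

α = atan 0.35 = 19.29°;  2α = 38.58°
n_0 = (+0.5077, +0.8615)
n_1 = (-0.9950, +0.0999)
n_2 = (+0.8437, -0.5369)
n_3 = (+0.9963, +0.0857)
  (0,1): δ = 65.22°  ·
  (0,2): δ = 88.04°  ·
  (0,3): δ = 125.43°  ·
  (1,2): δ = 26.74°  ✓
  (1,3): δ = 10.65°  ✓
  (2,3): δ = 142.61°  ·
antipodal pairs: 2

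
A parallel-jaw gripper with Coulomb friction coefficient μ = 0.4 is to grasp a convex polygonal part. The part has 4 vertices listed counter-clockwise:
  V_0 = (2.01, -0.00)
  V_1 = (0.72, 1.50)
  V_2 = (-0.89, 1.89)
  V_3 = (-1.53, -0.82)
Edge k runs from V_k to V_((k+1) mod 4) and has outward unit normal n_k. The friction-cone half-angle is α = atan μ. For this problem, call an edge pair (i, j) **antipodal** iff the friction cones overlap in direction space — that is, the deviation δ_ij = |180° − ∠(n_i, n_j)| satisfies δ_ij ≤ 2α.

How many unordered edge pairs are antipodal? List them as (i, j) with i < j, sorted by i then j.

count = 1; pairs: (1,3)

α = atan 0.4 = 21.80°;  2α = 43.60°
n_0 = (+0.7582, +0.6520)
n_1 = (+0.2354, +0.9719)
n_2 = (-0.9732, +0.2298)
n_3 = (+0.2257, -0.9742)
  (0,1): δ = 144.31°  ·
  (0,2): δ = 53.98°  ·
  (0,3): δ = 62.35°  ·
  (1,2): δ = 89.67°  ·
  (1,3): δ = 26.66°  ✓
  (2,3): δ = 63.67°  ·
antipodal pairs: 1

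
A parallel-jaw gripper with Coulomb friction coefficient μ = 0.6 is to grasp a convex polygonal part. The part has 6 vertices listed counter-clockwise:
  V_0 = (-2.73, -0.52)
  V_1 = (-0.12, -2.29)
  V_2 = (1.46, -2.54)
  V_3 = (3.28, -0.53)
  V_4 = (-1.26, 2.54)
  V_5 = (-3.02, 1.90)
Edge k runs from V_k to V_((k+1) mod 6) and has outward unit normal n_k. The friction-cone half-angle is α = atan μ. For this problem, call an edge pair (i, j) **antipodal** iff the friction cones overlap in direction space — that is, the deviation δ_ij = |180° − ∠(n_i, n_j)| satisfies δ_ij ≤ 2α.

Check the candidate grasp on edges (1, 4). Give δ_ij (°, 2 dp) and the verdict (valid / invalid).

α = atan 0.6 = 30.96°;  2α = 61.93°
edge 1: e_1 = (+1.58, -0.25);  n_1 = (-0.1563, -0.9877)
edge 4: e_4 = (-1.76, -0.64);  n_4 = (-0.3417, +0.9398)
∠(n_1, n_4) = 151.03°
δ = |180° − 151.03°| = 28.97°
28.97° ≤ 2α = 61.93°  →  valid

δ = 28.97°, valid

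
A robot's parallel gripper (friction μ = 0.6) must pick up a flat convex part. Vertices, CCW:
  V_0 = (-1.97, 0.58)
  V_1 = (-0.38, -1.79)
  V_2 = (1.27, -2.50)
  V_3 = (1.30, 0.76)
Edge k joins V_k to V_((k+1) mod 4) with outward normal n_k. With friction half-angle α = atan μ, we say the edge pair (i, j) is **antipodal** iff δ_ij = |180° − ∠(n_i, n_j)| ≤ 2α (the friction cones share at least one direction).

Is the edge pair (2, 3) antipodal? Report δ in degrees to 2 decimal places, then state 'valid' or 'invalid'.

α = atan 0.6 = 30.96°;  2α = 61.93°
edge 2: e_2 = (+0.03, +3.26);  n_2 = (+1.0000, -0.0092)
edge 3: e_3 = (-3.27, -0.18);  n_3 = (-0.0550, +0.9985)
∠(n_2, n_3) = 93.68°
δ = |180° − 93.68°| = 86.32°
86.32° > 2α = 61.93°  →  invalid

δ = 86.32°, invalid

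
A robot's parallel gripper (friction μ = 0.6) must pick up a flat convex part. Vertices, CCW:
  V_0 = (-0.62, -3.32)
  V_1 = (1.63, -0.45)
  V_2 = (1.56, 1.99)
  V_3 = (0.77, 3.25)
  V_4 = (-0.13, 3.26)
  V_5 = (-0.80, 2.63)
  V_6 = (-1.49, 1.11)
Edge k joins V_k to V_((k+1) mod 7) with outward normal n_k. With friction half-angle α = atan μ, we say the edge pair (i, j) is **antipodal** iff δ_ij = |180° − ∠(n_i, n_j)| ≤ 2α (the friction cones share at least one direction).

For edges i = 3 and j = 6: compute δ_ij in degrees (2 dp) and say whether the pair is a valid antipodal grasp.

δ = 78.25°, invalid

α = atan 0.6 = 30.96°;  2α = 61.93°
edge 3: e_3 = (-0.90, +0.01);  n_3 = (+0.0111, +0.9999)
edge 6: e_6 = (+0.87, -4.43);  n_6 = (-0.9813, -0.1927)
∠(n_3, n_6) = 101.75°
δ = |180° − 101.75°| = 78.25°
78.25° > 2α = 61.93°  →  invalid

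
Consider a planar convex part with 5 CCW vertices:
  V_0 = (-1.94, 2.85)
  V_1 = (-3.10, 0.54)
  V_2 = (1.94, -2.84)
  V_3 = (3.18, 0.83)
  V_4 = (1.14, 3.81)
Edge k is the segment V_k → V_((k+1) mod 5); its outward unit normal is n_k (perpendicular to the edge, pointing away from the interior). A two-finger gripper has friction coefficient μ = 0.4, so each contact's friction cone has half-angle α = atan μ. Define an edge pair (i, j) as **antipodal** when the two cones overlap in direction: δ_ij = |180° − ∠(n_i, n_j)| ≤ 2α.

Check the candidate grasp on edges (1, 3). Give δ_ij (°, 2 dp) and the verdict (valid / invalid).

α = atan 0.4 = 21.80°;  2α = 43.60°
edge 1: e_1 = (+5.04, -3.38);  n_1 = (-0.5570, -0.8305)
edge 3: e_3 = (-2.04, +2.98);  n_3 = (+0.8252, +0.5649)
∠(n_1, n_3) = 158.24°
δ = |180° − 158.24°| = 21.76°
21.76° ≤ 2α = 43.60°  →  valid

δ = 21.76°, valid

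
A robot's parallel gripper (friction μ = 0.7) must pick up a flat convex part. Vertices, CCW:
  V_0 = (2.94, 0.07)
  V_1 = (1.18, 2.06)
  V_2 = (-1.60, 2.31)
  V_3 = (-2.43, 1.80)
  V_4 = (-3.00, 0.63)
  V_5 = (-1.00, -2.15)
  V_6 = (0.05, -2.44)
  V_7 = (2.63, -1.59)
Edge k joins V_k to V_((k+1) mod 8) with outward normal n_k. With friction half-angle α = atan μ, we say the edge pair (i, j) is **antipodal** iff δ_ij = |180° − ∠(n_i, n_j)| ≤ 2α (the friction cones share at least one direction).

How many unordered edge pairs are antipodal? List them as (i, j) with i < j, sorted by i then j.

α = atan 0.7 = 34.99°;  2α = 69.98°
n_0 = (+0.7491, +0.6625)
n_1 = (+0.0896, +0.9960)
n_2 = (-0.5235, +0.8520)
n_3 = (-0.8990, +0.4380)
n_4 = (-0.8118, -0.5840)
n_5 = (-0.2662, -0.9639)
n_6 = (+0.3129, -0.9498)
n_7 = (+0.9830, -0.1836)
  (0,1): δ = 136.63°  ·
  (0,2): δ = 99.92°  ·
  (0,3): δ = 67.46°  ✓
  (0,4): δ = 5.76°  ✓
  (0,5): δ = 33.07°  ✓
  (0,6): δ = 66.74°  ✓
  (0,7): δ = 127.93°  ·
  (1,2): δ = 143.29°  ·
  (1,3): δ = 110.84°  ·
  (1,4): δ = 49.13°  ✓
  (1,5): δ = 10.30°  ✓
  (1,6): δ = 23.37°  ✓
  (1,7): δ = 84.56°  ·
  (2,3): δ = 147.54°  ·
  (2,4): δ = 85.84°  ·
  (2,5): δ = 47.01°  ✓
  (2,6): δ = 13.33°  ✓
  (2,7): δ = 47.85°  ✓
  (3,4): δ = 118.29°  ·
  (3,5): δ = 79.47°  ·
  (3,6): δ = 45.79°  ✓
  (3,7): δ = 15.40°  ✓
  (4,5): δ = 141.17°  ·
  (4,6): δ = 107.50°  ·
  (4,7): δ = 46.31°  ✓
  (5,6): δ = 146.33°  ·
  (5,7): δ = 85.14°  ·
  (6,7): δ = 118.81°  ·
antipodal pairs: 13

count = 13; pairs: (0,3), (0,4), (0,5), (0,6), (1,4), (1,5), (1,6), (2,5), (2,6), (2,7), (3,6), (3,7), (4,7)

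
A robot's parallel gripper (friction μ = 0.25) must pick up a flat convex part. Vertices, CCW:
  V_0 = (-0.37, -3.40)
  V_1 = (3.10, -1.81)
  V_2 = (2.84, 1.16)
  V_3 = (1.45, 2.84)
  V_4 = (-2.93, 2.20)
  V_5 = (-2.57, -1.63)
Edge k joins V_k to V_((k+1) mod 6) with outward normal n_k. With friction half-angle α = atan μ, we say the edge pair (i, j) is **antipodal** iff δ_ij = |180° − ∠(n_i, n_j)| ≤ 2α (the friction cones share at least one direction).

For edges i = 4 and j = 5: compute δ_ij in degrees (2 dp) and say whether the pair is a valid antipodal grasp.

α = atan 0.25 = 14.04°;  2α = 28.07°
edge 4: e_4 = (+0.36, -3.83);  n_4 = (-0.9956, -0.0936)
edge 5: e_5 = (+2.20, -1.77);  n_5 = (-0.6269, -0.7791)
∠(n_4, n_5) = 45.81°
δ = |180° − 45.81°| = 134.19°
134.19° > 2α = 28.07°  →  invalid

δ = 134.19°, invalid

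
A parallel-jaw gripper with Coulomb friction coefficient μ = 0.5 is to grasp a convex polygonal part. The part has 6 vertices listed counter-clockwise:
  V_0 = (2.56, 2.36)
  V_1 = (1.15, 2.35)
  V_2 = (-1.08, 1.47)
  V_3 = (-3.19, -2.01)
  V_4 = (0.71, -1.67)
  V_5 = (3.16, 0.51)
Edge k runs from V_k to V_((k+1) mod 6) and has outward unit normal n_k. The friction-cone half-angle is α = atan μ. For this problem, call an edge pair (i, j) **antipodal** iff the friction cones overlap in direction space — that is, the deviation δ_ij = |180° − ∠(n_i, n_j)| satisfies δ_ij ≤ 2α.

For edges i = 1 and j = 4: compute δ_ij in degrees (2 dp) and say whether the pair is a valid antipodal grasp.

α = atan 0.5 = 26.57°;  2α = 53.13°
edge 1: e_1 = (-2.23, -0.88);  n_1 = (-0.3671, +0.9302)
edge 4: e_4 = (+2.45, +2.18);  n_4 = (+0.6647, -0.7471)
∠(n_1, n_4) = 159.87°
δ = |180° − 159.87°| = 20.13°
20.13° ≤ 2α = 53.13°  →  valid

δ = 20.13°, valid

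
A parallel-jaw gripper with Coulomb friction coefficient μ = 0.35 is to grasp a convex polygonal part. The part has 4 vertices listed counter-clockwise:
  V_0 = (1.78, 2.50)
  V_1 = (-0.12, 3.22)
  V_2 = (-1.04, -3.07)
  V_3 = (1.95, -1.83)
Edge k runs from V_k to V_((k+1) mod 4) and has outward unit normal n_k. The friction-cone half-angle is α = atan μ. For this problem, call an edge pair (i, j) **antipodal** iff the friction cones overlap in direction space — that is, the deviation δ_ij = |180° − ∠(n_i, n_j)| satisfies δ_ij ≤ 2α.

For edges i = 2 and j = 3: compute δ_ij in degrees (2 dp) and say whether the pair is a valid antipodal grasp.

α = atan 0.35 = 19.29°;  2α = 38.58°
edge 2: e_2 = (+2.99, +1.24);  n_2 = (+0.3831, -0.9237)
edge 3: e_3 = (-0.17, +4.33);  n_3 = (+0.9992, +0.0392)
∠(n_2, n_3) = 69.72°
δ = |180° − 69.72°| = 110.28°
110.28° > 2α = 38.58°  →  invalid

δ = 110.28°, invalid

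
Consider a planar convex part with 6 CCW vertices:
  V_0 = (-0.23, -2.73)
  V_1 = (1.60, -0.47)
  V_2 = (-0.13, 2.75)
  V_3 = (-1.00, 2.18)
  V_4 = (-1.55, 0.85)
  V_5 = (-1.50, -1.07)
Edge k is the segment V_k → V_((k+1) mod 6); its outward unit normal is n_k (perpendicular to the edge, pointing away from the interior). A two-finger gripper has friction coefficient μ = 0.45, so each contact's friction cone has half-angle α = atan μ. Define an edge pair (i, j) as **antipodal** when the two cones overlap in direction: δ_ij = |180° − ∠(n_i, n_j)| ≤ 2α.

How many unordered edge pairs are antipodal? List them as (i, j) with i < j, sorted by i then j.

α = atan 0.45 = 24.23°;  2α = 48.46°
n_0 = (+0.7772, -0.6293)
n_1 = (+0.8809, +0.4733)
n_2 = (-0.5480, +0.8365)
n_3 = (-0.9241, +0.3821)
n_4 = (-0.9997, -0.0260)
n_5 = (-0.7942, -0.6076)
  (0,1): δ = 112.75°  ·
  (0,2): δ = 17.77°  ✓
  (0,3): δ = 16.53°  ✓
  (0,4): δ = 40.49°  ✓
  (0,5): δ = 76.42°  ·
  (1,2): δ = 85.02°  ·
  (1,3): δ = 50.71°  ·
  (1,4): δ = 26.76°  ✓
  (1,5): δ = 9.17°  ✓
  (2,3): δ = 145.70°  ·
  (2,4): δ = 121.74°  ·
  (2,5): δ = 85.81°  ·
  (3,4): δ = 156.04°  ·
  (3,5): δ = 120.12°  ·
  (4,5): δ = 144.07°  ·
antipodal pairs: 5

count = 5; pairs: (0,2), (0,3), (0,4), (1,4), (1,5)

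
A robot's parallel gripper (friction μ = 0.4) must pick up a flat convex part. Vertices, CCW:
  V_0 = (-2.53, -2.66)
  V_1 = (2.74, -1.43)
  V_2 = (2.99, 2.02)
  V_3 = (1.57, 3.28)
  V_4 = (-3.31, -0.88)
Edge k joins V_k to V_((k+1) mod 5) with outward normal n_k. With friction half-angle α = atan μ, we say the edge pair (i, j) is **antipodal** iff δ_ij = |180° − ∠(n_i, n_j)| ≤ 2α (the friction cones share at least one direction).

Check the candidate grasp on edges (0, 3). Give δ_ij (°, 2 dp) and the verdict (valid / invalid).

α = atan 0.4 = 21.80°;  2α = 43.60°
edge 0: e_0 = (+5.27, +1.23);  n_0 = (+0.2273, -0.9738)
edge 3: e_3 = (-4.88, -4.16);  n_3 = (-0.6487, +0.7610)
∠(n_0, n_3) = 152.69°
δ = |180° − 152.69°| = 27.31°
27.31° ≤ 2α = 43.60°  →  valid

δ = 27.31°, valid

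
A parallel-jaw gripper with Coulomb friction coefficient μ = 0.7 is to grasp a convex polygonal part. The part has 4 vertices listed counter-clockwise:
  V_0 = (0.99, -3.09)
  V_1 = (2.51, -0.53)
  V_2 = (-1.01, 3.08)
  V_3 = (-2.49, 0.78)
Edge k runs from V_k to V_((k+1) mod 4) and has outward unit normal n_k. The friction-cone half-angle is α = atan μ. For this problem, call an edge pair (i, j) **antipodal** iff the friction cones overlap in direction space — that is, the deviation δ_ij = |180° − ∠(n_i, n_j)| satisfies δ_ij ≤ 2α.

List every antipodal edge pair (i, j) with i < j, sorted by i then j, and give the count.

count = 2; pairs: (0,2), (1,3)

α = atan 0.7 = 34.99°;  2α = 69.98°
n_0 = (+0.8599, -0.5105)
n_1 = (+0.7160, +0.6981)
n_2 = (-0.8409, +0.5411)
n_3 = (-0.7436, -0.6686)
  (0,1): δ = 105.02°  ·
  (0,2): δ = 2.06°  ✓
  (0,3): δ = 72.66°  ·
  (1,2): δ = 77.04°  ·
  (1,3): δ = 2.31°  ✓
  (2,3): δ = 105.28°  ·
antipodal pairs: 2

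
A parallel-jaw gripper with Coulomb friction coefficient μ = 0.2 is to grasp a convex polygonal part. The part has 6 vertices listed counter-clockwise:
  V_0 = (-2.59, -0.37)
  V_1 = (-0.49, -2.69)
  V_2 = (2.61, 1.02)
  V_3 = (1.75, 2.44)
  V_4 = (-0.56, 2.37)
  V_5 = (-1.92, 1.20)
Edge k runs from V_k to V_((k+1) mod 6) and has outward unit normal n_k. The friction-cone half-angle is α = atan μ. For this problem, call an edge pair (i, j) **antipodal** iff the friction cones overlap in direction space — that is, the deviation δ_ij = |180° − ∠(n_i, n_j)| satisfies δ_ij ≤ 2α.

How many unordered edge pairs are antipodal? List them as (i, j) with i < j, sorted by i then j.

count = 3; pairs: (0,2), (1,4), (1,5)

α = atan 0.2 = 11.31°;  2α = 22.62°
n_0 = (-0.7414, -0.6711)
n_1 = (+0.7674, -0.6412)
n_2 = (+0.8554, +0.5180)
n_3 = (-0.0303, +0.9995)
n_4 = (-0.6522, +0.7581)
n_5 = (-0.9197, +0.3925)
  (0,1): δ = 82.03°  ·
  (0,2): δ = 10.95°  ✓
  (0,3): δ = 49.59°  ·
  (0,4): δ = 88.55°  ·
  (0,5): δ = 114.74°  ·
  (1,2): δ = 108.92°  ·
  (1,3): δ = 48.38°  ·
  (1,4): δ = 9.41°  ✓
  (1,5): δ = 16.77°  ✓
  (2,3): δ = 119.46°  ·
  (2,4): δ = 80.50°  ·
  (2,5): δ = 54.31°  ·
  (3,4): δ = 141.03°  ·
  (3,5): δ = 114.85°  ·
  (4,5): δ = 153.82°  ·
antipodal pairs: 3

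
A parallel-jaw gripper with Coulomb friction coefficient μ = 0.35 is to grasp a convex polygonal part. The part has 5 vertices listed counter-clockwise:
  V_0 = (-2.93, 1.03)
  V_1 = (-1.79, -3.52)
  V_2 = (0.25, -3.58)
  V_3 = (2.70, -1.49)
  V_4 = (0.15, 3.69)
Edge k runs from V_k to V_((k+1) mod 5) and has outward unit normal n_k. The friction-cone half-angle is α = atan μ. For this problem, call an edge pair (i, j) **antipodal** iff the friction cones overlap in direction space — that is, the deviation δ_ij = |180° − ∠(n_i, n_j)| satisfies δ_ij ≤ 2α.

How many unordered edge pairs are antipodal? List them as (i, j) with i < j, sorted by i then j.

α = atan 0.35 = 19.29°;  2α = 38.58°
n_0 = (-0.9700, -0.2430)
n_1 = (-0.0294, -0.9996)
n_2 = (+0.6490, -0.7608)
n_3 = (+0.8972, +0.4417)
n_4 = (-0.6536, +0.7568)
  (0,1): δ = 105.75°  ·
  (0,2): δ = 63.60°  ·
  (0,3): δ = 12.14°  ✓
  (0,4): δ = 116.75°  ·
  (1,2): δ = 137.85°  ·
  (1,3): δ = 62.11°  ·
  (1,4): δ = 42.50°  ·
  (2,3): δ = 104.26°  ·
  (2,4): δ = 0.35°  ✓
  (3,4): δ = 75.39°  ·
antipodal pairs: 2

count = 2; pairs: (0,3), (2,4)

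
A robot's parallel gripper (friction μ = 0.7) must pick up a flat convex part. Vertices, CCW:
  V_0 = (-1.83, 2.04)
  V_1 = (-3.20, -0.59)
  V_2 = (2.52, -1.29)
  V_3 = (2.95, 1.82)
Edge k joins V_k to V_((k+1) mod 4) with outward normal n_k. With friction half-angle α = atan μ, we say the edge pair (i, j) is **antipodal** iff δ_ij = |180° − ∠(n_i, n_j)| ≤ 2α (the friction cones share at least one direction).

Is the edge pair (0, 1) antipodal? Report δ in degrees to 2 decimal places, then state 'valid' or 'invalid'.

δ = 69.46°, valid

α = atan 0.7 = 34.99°;  2α = 69.98°
edge 0: e_0 = (-1.37, -2.63);  n_0 = (-0.8869, +0.4620)
edge 1: e_1 = (+5.72, -0.70);  n_1 = (-0.1215, -0.9926)
∠(n_0, n_1) = 110.54°
δ = |180° − 110.54°| = 69.46°
69.46° ≤ 2α = 69.98°  →  valid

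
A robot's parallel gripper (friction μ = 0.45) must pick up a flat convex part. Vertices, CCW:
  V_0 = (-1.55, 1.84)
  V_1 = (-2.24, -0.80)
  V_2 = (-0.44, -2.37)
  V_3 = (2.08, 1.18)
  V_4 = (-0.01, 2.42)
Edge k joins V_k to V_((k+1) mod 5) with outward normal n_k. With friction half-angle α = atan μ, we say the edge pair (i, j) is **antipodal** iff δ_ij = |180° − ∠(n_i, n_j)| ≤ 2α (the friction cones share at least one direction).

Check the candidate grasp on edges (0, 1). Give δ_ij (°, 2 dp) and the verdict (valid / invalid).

δ = 116.45°, invalid

α = atan 0.45 = 24.23°;  2α = 48.46°
edge 0: e_0 = (-0.69, -2.64);  n_0 = (-0.9675, +0.2529)
edge 1: e_1 = (+1.80, -1.57);  n_1 = (-0.6573, -0.7536)
∠(n_0, n_1) = 63.55°
δ = |180° − 63.55°| = 116.45°
116.45° > 2α = 48.46°  →  invalid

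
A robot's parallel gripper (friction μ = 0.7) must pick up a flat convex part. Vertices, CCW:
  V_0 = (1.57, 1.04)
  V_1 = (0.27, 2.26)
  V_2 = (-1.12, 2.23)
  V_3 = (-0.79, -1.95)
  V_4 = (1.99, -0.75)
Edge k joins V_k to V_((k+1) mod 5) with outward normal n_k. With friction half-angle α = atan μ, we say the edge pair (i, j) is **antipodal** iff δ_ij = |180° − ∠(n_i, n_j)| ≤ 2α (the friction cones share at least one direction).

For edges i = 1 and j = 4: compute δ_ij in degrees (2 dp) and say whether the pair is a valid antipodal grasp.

δ = 101.97°, invalid

α = atan 0.7 = 34.99°;  2α = 69.98°
edge 1: e_1 = (-1.39, -0.03);  n_1 = (-0.0216, +0.9998)
edge 4: e_4 = (-0.42, +1.79);  n_4 = (+0.9736, +0.2284)
∠(n_1, n_4) = 78.03°
δ = |180° − 78.03°| = 101.97°
101.97° > 2α = 69.98°  →  invalid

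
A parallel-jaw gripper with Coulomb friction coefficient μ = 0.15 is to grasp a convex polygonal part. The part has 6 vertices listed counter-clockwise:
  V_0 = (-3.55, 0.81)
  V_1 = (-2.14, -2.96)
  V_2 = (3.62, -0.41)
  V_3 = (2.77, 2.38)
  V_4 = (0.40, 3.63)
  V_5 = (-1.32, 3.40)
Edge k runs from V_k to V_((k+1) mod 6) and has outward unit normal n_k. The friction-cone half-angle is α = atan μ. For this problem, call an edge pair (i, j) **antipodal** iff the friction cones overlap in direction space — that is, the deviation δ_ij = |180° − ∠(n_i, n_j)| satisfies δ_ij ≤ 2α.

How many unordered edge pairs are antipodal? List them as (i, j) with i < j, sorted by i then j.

count = 2; pairs: (0,2), (1,4)

α = atan 0.15 = 8.53°;  2α = 17.06°
n_0 = (-0.9366, -0.3503)
n_1 = (+0.4048, -0.9144)
n_2 = (+0.9566, +0.2914)
n_3 = (+0.4665, +0.8845)
n_4 = (-0.1325, +0.9912)
n_5 = (-0.7578, +0.6525)
  (0,1): δ = 86.63°  ·
  (0,2): δ = 3.56°  ✓
  (0,3): δ = 41.69°  ·
  (0,4): δ = 77.11°  ·
  (0,5): δ = 118.77°  ·
  (1,2): δ = 96.94°  ·
  (1,3): δ = 51.69°  ·
  (1,4): δ = 16.26°  ✓
  (1,5): δ = 25.39°  ·
  (2,3): δ = 134.75°  ·
  (2,4): δ = 99.33°  ·
  (2,5): δ = 57.67°  ·
  (3,4): δ = 144.58°  ·
  (3,5): δ = 102.92°  ·
  (4,5): δ = 138.35°  ·
antipodal pairs: 2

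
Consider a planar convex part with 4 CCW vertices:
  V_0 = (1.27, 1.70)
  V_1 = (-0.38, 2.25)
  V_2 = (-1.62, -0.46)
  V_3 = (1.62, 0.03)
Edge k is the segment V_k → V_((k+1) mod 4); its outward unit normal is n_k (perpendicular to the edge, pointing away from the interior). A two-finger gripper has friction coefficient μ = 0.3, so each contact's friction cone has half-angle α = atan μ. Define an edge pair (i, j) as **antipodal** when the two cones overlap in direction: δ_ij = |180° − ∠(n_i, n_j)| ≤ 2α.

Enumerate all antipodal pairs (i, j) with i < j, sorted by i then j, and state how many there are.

count = 1; pairs: (0,2)

α = atan 0.3 = 16.70°;  2α = 33.40°
n_0 = (+0.3162, +0.9487)
n_1 = (-0.9093, +0.4161)
n_2 = (+0.1495, -0.9888)
n_3 = (+0.9787, +0.2051)
  (0,1): δ = 96.15°  ·
  (0,2): δ = 27.03°  ✓
  (0,3): δ = 120.27°  ·
  (1,2): δ = 56.81°  ·
  (1,3): δ = 36.42°  ·
  (2,3): δ = 86.76°  ·
antipodal pairs: 1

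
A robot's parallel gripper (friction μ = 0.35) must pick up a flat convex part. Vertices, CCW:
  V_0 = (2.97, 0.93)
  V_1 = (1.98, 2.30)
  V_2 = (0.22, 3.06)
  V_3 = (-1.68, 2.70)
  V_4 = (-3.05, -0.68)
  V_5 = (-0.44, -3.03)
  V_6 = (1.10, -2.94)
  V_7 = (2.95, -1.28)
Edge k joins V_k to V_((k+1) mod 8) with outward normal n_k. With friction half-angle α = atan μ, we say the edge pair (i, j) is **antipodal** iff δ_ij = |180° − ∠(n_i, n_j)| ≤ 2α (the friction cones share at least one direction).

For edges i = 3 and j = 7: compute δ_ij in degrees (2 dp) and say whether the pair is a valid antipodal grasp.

δ = 21.55°, valid

α = atan 0.35 = 19.29°;  2α = 38.58°
edge 3: e_3 = (-1.37, -3.38);  n_3 = (-0.9268, +0.3756)
edge 7: e_7 = (+0.02, +2.21);  n_7 = (+1.0000, -0.0090)
∠(n_3, n_7) = 158.45°
δ = |180° − 158.45°| = 21.55°
21.55° ≤ 2α = 38.58°  →  valid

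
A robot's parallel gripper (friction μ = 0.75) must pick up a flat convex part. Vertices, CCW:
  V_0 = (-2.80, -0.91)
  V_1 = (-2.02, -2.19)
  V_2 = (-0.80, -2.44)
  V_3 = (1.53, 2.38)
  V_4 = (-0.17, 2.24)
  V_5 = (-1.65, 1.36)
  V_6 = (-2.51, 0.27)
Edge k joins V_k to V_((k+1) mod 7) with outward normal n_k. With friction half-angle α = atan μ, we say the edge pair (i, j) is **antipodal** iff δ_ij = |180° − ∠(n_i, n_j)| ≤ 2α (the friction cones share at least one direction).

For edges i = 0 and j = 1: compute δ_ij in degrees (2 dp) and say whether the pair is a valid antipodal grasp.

δ = 132.94°, invalid

α = atan 0.75 = 36.87°;  2α = 73.74°
edge 0: e_0 = (+0.78, -1.28);  n_0 = (-0.8539, -0.5204)
edge 1: e_1 = (+1.22, -0.25);  n_1 = (-0.2007, -0.9796)
∠(n_0, n_1) = 47.06°
δ = |180° − 47.06°| = 132.94°
132.94° > 2α = 73.74°  →  invalid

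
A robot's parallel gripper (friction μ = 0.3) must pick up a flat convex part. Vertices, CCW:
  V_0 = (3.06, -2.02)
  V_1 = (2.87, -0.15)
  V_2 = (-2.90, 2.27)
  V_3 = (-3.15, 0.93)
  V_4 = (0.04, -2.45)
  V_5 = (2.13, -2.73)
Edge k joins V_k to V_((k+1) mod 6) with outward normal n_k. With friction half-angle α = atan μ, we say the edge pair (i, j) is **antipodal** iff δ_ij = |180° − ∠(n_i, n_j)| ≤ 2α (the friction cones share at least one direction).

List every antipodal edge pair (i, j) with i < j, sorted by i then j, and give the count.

count = 3; pairs: (0,2), (1,3), (1,4)

α = atan 0.3 = 16.70°;  2α = 33.40°
n_0 = (+0.9949, +0.1011)
n_1 = (+0.3868, +0.9222)
n_2 = (-0.9830, +0.1834)
n_3 = (-0.7273, -0.6864)
n_4 = (-0.1328, -0.9911)
n_5 = (+0.6068, -0.7948)
  (0,1): δ = 118.56°  ·
  (0,2): δ = 16.37°  ✓
  (0,3): δ = 37.54°  ·
  (0,4): δ = 76.57°  ·
  (0,5): δ = 121.56°  ·
  (1,2): δ = 77.81°  ·
  (1,3): δ = 23.90°  ✓
  (1,4): δ = 15.12°  ✓
  (1,5): δ = 60.11°  ·
  (2,3): δ = 126.09°  ·
  (2,4): δ = 87.06°  ·
  (2,5): δ = 42.07°  ·
  (3,4): δ = 140.97°  ·
  (3,5): δ = 95.98°  ·
  (4,5): δ = 135.01°  ·
antipodal pairs: 3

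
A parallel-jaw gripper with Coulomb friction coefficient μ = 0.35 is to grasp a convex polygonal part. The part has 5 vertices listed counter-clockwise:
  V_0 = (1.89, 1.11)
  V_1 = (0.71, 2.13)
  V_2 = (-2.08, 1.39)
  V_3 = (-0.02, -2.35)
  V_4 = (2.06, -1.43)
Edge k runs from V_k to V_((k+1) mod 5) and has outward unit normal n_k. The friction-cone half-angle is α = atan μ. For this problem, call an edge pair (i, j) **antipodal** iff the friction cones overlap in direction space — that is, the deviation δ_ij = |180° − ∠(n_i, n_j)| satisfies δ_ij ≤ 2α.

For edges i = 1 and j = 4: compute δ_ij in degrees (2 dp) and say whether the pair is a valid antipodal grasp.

α = atan 0.35 = 19.29°;  2α = 38.58°
edge 1: e_1 = (-2.79, -0.74);  n_1 = (-0.2564, +0.9666)
edge 4: e_4 = (-0.17, +2.54);  n_4 = (+0.9978, +0.0668)
∠(n_1, n_4) = 101.03°
δ = |180° − 101.03°| = 78.97°
78.97° > 2α = 38.58°  →  invalid

δ = 78.97°, invalid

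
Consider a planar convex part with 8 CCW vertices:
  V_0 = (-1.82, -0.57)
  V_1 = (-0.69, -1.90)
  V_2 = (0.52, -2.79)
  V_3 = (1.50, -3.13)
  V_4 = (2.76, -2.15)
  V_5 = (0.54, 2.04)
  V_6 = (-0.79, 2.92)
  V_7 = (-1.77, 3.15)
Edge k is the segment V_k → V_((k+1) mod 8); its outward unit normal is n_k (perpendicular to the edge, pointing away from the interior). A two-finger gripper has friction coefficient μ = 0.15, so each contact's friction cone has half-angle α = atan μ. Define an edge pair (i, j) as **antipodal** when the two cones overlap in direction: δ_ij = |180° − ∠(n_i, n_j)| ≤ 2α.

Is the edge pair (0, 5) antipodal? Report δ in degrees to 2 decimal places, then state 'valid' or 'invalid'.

δ = 16.16°, valid

α = atan 0.15 = 8.53°;  2α = 17.06°
edge 0: e_0 = (+1.13, -1.33);  n_0 = (-0.7621, -0.6475)
edge 5: e_5 = (-1.33, +0.88);  n_5 = (+0.5518, +0.8340)
∠(n_0, n_5) = 163.84°
δ = |180° − 163.84°| = 16.16°
16.16° ≤ 2α = 17.06°  →  valid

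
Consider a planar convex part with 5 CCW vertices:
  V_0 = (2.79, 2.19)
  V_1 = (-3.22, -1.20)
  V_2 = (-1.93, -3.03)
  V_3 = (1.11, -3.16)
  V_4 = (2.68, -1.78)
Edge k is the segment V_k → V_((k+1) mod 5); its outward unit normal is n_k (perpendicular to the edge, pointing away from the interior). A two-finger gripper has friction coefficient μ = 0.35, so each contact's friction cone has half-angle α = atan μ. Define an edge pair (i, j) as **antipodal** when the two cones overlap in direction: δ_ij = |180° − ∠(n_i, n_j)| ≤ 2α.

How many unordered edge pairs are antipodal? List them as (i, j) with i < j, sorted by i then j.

count = 3; pairs: (0,2), (0,3), (1,4)

α = atan 0.35 = 19.29°;  2α = 38.58°
n_0 = (-0.4913, +0.8710)
n_1 = (-0.8173, -0.5762)
n_2 = (-0.0427, -0.9991)
n_3 = (+0.6602, -0.7511)
n_4 = (+0.9996, -0.0277)
  (0,1): δ = 84.24°  ·
  (0,2): δ = 31.87°  ✓
  (0,3): δ = 11.89°  ✓
  (0,4): δ = 58.99°  ·
  (1,2): δ = 127.63°  ·
  (1,3): δ = 83.87°  ·
  (1,4): δ = 36.77°  ✓
  (2,3): δ = 136.24°  ·
  (2,4): δ = 89.14°  ·
  (3,4): δ = 132.90°  ·
antipodal pairs: 3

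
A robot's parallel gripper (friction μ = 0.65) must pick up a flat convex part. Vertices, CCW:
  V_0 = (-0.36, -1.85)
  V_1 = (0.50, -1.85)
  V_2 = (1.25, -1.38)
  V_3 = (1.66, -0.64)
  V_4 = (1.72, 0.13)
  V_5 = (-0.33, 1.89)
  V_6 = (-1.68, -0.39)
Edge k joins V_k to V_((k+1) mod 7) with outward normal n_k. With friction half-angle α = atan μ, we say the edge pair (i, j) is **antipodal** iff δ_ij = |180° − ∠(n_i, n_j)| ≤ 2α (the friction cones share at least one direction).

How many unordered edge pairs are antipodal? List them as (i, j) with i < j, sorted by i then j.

α = atan 0.65 = 33.02°;  2α = 66.05°
n_0 = (+0.0000, -1.0000)
n_1 = (+0.5310, -0.8474)
n_2 = (+0.8747, -0.4846)
n_3 = (+0.9970, -0.0777)
n_4 = (+0.6514, +0.7587)
n_5 = (-0.8605, +0.5095)
n_6 = (-0.7418, -0.6706)
  (0,1): δ = 147.93°  ·
  (0,2): δ = 118.99°  ·
  (0,3): δ = 94.46°  ·
  (0,4): δ = 40.65°  ✓
  (0,5): δ = 59.37°  ✓
  (0,6): δ = 132.12°  ·
  (1,2): δ = 151.06°  ·
  (1,3): δ = 126.53°  ·
  (1,4): δ = 72.72°  ·
  (1,5): δ = 27.30°  ✓
  (1,6): δ = 100.04°  ·
  (2,3): δ = 155.47°  ·
  (2,4): δ = 101.66°  ·
  (2,5): δ = 1.64°  ✓
  (2,6): δ = 71.11°  ·
  (3,4): δ = 126.19°  ·
  (3,5): δ = 26.17°  ✓
  (3,6): δ = 46.57°  ✓
  (4,5): δ = 79.98°  ·
  (4,6): δ = 7.24°  ✓
  (5,6): δ = 107.25°  ·
antipodal pairs: 7

count = 7; pairs: (0,4), (0,5), (1,5), (2,5), (3,5), (3,6), (4,6)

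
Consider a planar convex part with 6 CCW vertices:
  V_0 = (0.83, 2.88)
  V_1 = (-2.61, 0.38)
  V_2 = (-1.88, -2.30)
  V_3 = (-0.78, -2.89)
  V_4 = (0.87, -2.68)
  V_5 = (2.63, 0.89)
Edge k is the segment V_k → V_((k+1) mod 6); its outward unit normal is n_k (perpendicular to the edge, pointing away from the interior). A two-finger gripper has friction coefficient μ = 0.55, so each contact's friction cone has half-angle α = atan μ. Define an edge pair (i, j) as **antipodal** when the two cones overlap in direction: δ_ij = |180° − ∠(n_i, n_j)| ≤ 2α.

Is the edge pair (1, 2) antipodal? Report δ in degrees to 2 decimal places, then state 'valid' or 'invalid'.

α = atan 0.55 = 28.81°;  2α = 57.62°
edge 1: e_1 = (+0.73, -2.68);  n_1 = (-0.9648, -0.2628)
edge 2: e_2 = (+1.10, -0.59);  n_2 = (-0.4727, -0.8812)
∠(n_1, n_2) = 46.56°
δ = |180° − 46.56°| = 133.44°
133.44° > 2α = 57.62°  →  invalid

δ = 133.44°, invalid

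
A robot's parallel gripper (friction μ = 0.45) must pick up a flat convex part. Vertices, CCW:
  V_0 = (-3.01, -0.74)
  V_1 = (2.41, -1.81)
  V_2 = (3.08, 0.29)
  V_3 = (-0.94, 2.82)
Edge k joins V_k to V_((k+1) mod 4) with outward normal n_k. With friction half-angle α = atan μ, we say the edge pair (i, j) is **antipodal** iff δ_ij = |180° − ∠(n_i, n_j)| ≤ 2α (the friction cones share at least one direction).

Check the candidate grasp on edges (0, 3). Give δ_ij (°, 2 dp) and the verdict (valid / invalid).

α = atan 0.45 = 24.23°;  2α = 48.46°
edge 0: e_0 = (+5.42, -1.07);  n_0 = (-0.1937, -0.9811)
edge 3: e_3 = (-2.07, -3.56);  n_3 = (-0.8645, +0.5027)
∠(n_0, n_3) = 109.01°
δ = |180° − 109.01°| = 70.99°
70.99° > 2α = 48.46°  →  invalid

δ = 70.99°, invalid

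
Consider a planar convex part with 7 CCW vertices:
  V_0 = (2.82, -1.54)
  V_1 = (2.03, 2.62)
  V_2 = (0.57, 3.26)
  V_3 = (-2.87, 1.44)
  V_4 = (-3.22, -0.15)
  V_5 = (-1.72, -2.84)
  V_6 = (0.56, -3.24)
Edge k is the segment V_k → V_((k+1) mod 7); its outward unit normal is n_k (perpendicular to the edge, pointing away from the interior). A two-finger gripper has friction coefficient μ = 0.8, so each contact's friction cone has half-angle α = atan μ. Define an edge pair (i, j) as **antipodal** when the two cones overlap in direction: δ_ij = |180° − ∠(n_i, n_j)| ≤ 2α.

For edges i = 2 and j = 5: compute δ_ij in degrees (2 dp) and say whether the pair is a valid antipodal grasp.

δ = 37.83°, valid

α = atan 0.8 = 38.66°;  2α = 77.32°
edge 2: e_2 = (-3.44, -1.82);  n_2 = (-0.4677, +0.8839)
edge 5: e_5 = (+2.28, -0.40);  n_5 = (-0.1728, -0.9850)
∠(n_2, n_5) = 142.17°
δ = |180° − 142.17°| = 37.83°
37.83° ≤ 2α = 77.32°  →  valid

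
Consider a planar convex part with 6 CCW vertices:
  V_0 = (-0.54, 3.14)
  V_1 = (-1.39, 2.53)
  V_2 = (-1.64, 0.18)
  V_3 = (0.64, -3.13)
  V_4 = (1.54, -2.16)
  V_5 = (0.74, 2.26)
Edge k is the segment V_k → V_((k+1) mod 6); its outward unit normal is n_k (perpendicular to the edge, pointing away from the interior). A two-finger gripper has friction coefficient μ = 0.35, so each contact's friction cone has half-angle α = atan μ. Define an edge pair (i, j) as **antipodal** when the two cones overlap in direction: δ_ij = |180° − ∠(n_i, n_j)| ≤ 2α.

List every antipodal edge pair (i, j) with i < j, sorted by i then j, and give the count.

α = atan 0.35 = 19.29°;  2α = 38.58°
n_0 = (-0.5830, +0.8124)
n_1 = (-0.9944, +0.1058)
n_2 = (-0.8235, -0.5673)
n_3 = (+0.7331, -0.6802)
n_4 = (+0.9840, +0.1781)
n_5 = (+0.5665, +0.8240)
  (0,1): δ = 131.74°  ·
  (0,2): δ = 91.11°  ·
  (0,3): δ = 11.48°  ✓
  (0,4): δ = 64.59°  ·
  (0,5): δ = 109.83°  ·
  (1,2): δ = 139.37°  ·
  (1,3): δ = 36.78°  ✓
  (1,4): δ = 16.33°  ✓
  (1,5): δ = 61.56°  ·
  (2,3): δ = 77.42°  ·
  (2,4): δ = 24.30°  ✓
  (2,5): δ = 20.93°  ✓
  (3,4): δ = 126.88°  ·
  (3,5): δ = 81.65°  ·
  (4,5): δ = 134.77°  ·
antipodal pairs: 5

count = 5; pairs: (0,3), (1,3), (1,4), (2,4), (2,5)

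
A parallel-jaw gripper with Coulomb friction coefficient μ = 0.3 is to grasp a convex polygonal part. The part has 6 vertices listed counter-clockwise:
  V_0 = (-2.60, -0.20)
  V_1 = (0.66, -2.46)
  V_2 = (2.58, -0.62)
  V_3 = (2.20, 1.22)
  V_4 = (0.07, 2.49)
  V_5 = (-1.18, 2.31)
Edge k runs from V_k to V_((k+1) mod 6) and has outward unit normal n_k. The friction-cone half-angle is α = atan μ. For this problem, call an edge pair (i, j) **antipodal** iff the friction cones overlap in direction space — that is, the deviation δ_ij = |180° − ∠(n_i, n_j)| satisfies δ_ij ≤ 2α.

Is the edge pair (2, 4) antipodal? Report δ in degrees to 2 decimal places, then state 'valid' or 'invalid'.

δ = 93.47°, invalid

α = atan 0.3 = 16.70°;  2α = 33.40°
edge 2: e_2 = (-0.38, +1.84);  n_2 = (+0.9793, +0.2023)
edge 4: e_4 = (-1.25, -0.18);  n_4 = (-0.1425, +0.9898)
∠(n_2, n_4) = 86.53°
δ = |180° − 86.53°| = 93.47°
93.47° > 2α = 33.40°  →  invalid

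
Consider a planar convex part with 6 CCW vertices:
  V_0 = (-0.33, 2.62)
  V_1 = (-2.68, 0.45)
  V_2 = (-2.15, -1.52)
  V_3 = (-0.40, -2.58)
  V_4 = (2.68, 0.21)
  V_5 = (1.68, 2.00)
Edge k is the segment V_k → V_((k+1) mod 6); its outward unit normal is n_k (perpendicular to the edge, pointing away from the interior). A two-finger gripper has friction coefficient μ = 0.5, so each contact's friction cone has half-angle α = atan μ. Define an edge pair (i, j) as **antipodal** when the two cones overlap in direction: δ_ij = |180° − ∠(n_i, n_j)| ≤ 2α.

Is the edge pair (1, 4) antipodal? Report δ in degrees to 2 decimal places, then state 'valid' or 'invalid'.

α = atan 0.5 = 26.57°;  2α = 53.13°
edge 1: e_1 = (+0.53, -1.97);  n_1 = (-0.9657, -0.2598)
edge 4: e_4 = (-1.00, +1.79);  n_4 = (+0.8730, +0.4877)
∠(n_1, n_4) = 165.87°
δ = |180° − 165.87°| = 14.13°
14.13° ≤ 2α = 53.13°  →  valid

δ = 14.13°, valid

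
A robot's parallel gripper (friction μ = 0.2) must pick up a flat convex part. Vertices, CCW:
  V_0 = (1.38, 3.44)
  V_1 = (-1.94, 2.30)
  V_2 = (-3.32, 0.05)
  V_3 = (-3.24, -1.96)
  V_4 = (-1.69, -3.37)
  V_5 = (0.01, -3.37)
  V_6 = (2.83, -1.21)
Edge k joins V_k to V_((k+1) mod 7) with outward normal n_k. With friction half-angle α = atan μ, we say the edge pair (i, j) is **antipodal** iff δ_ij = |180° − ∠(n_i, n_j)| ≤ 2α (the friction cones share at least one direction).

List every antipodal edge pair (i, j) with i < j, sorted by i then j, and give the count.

α = atan 0.2 = 11.31°;  2α = 22.62°
n_0 = (-0.3248, +0.9458)
n_1 = (-0.8524, +0.5228)
n_2 = (-0.9992, -0.0398)
n_3 = (-0.6729, -0.7397)
n_4 = (+0.0000, -1.0000)
n_5 = (+0.6081, -0.7939)
n_6 = (+0.9547, +0.2977)
  (0,1): δ = 140.47°  ·
  (0,2): δ = 106.67°  ·
  (0,3): δ = 61.24°  ·
  (0,4): δ = 18.95°  ✓
  (0,5): δ = 18.50°  ✓
  (0,6): δ = 88.37°  ·
  (1,2): δ = 146.20°  ·
  (1,3): δ = 100.77°  ·
  (1,4): δ = 58.48°  ·
  (1,5): δ = 21.03°  ✓
  (1,6): δ = 48.84°  ·
  (2,3): δ = 134.57°  ·
  (2,4): δ = 92.28°  ·
  (2,5): δ = 54.83°  ·
  (2,6): δ = 15.04°  ✓
  (3,4): δ = 137.71°  ·
  (3,5): δ = 100.26°  ·
  (3,6): δ = 30.39°  ·
  (4,5): δ = 142.55°  ·
  (4,6): δ = 72.68°  ·
  (5,6): δ = 110.13°  ·
antipodal pairs: 4

count = 4; pairs: (0,4), (0,5), (1,5), (2,6)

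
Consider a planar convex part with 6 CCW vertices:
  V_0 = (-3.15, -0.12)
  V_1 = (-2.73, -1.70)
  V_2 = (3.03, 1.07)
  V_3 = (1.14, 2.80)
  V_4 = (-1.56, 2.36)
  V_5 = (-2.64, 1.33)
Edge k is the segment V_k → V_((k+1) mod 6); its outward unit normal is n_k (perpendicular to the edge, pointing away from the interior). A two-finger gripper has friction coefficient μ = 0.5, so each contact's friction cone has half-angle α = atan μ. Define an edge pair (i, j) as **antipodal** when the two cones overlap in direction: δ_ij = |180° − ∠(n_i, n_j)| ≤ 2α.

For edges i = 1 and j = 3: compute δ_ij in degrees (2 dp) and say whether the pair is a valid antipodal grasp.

δ = 16.43°, valid

α = atan 0.5 = 26.57°;  2α = 53.13°
edge 1: e_1 = (+5.76, +2.77);  n_1 = (+0.4334, -0.9012)
edge 3: e_3 = (-2.70, -0.44);  n_3 = (-0.1608, +0.9870)
∠(n_1, n_3) = 163.57°
δ = |180° − 163.57°| = 16.43°
16.43° ≤ 2α = 53.13°  →  valid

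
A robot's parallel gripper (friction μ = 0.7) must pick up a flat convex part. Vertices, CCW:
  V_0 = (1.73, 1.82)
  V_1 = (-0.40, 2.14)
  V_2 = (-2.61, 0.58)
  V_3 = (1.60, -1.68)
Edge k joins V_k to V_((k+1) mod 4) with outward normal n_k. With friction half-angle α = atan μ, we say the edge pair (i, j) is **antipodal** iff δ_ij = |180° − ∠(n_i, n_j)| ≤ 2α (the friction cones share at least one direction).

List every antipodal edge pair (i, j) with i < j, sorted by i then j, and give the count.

count = 4; pairs: (0,2), (1,2), (1,3), (2,3)

α = atan 0.7 = 34.99°;  2α = 69.98°
n_0 = (+0.1486, +0.9889)
n_1 = (-0.5767, +0.8170)
n_2 = (-0.4730, -0.8811)
n_3 = (+0.9993, -0.0371)
  (0,1): δ = 136.24°  ·
  (0,2): δ = 19.68°  ✓
  (0,3): δ = 96.42°  ·
  (1,2): δ = 63.45°  ✓
  (1,3): δ = 52.66°  ✓
  (2,3): δ = 63.90°  ✓
antipodal pairs: 4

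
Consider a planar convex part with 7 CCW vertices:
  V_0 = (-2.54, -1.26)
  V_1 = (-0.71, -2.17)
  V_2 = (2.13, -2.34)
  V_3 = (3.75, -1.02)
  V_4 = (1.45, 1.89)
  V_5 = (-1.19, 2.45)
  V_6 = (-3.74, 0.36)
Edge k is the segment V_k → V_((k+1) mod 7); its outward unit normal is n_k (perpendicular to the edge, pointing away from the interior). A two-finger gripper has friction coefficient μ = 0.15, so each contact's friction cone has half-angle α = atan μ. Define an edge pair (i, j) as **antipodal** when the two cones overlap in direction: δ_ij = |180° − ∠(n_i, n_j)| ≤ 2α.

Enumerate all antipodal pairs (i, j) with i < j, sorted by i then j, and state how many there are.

α = atan 0.15 = 8.53°;  2α = 17.06°
n_0 = (-0.4453, -0.8954)
n_1 = (-0.0598, -0.9982)
n_2 = (+0.6317, -0.7752)
n_3 = (+0.7845, +0.6201)
n_4 = (+0.2075, +0.9782)
n_5 = (-0.6339, +0.7734)
n_6 = (-0.8036, -0.5952)
  (0,1): δ = 156.99°  ·
  (0,2): δ = 114.39°  ·
  (0,3): δ = 25.24°  ·
  (0,4): δ = 14.46°  ✓
  (0,5): δ = 65.78°  ·
  (0,6): δ = 152.97°  ·
  (1,2): δ = 137.40°  ·
  (1,3): δ = 48.25°  ·
  (1,4): δ = 8.55°  ✓
  (1,5): δ = 42.76°  ·
  (1,6): δ = 129.95°  ·
  (2,3): δ = 90.85°  ·
  (2,4): δ = 51.15°  ·
  (2,5): δ = 0.16°  ✓
  (2,6): δ = 87.36°  ·
  (3,4): δ = 140.30°  ·
  (3,5): δ = 88.98°  ·
  (3,6): δ = 1.79°  ✓
  (4,5): δ = 128.69°  ·
  (4,6): δ = 41.50°  ·
  (5,6): δ = 92.81°  ·
antipodal pairs: 4

count = 4; pairs: (0,4), (1,4), (2,5), (3,6)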